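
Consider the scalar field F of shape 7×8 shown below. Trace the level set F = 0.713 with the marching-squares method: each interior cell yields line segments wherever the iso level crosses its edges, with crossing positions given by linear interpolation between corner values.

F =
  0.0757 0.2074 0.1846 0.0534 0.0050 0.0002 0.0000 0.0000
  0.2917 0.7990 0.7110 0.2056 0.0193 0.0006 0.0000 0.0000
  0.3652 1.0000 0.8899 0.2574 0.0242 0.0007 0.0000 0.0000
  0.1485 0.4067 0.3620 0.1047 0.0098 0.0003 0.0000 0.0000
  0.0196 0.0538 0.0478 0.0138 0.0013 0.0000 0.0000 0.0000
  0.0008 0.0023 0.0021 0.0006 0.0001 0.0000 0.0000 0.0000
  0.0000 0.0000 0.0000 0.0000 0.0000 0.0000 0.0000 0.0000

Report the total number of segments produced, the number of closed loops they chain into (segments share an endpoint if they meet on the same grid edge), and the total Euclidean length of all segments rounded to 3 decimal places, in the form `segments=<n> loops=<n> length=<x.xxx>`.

cell (0,0): code 0100 → (0.855,1.000)–(1.000,0.830)
cell (0,1): code 1000 → (1.000,1.977)–(0.855,1.000)
cell (1,0): code 0110 → (1.000,0.830)–(2.000,0.548)
cell (1,1): code 1101 → (1.011,2.000)–(1.000,1.977)
cell (1,2): code 1000 → (2.000,2.280)–(1.011,2.000)
cell (2,0): code 0010 → (2.000,0.548)–(2.484,1.000)
cell (2,1): code 0011 → (2.484,1.000)–(2.335,2.000)
cell (2,2): code 0001 → (2.335,2.000)–(2.000,2.280)
total: 8 segments, chained into 1 closed loop(s), length Σ = 5.413032

segments=8 loops=1 length=5.413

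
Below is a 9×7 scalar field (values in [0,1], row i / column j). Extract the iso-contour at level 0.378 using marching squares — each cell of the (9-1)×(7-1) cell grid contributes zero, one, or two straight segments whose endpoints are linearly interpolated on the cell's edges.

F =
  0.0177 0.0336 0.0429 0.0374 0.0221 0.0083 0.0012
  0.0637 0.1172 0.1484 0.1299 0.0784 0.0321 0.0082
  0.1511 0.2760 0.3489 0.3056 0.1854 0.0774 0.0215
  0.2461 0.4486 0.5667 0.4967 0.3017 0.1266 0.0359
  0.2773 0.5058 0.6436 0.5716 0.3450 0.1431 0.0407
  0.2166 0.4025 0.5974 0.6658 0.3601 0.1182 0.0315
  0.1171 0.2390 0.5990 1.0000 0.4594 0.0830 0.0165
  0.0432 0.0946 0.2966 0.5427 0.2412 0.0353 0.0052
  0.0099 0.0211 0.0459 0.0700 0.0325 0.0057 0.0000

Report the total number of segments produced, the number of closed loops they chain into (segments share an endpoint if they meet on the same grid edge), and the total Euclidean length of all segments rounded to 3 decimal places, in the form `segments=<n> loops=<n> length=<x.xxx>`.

segments=18 loops=1 length=13.838

cell (2,0): code 0100 → (2.591,1.000)–(3.000,0.651)
cell (2,1): code 1100 → (2.134,2.000)–(2.591,1.000)
cell (2,2): code 1100 → (2.379,3.000)–(2.134,2.000)
cell (2,3): code 1000 → (3.000,3.609)–(2.379,3.000)
cell (3,0): code 0110 → (3.000,0.651)–(4.000,0.441)
cell (3,3): code 1001 → (4.000,3.854)–(3.000,3.609)
cell (4,0): code 0110 → (4.000,0.441)–(5.000,0.868)
cell (4,3): code 1001 → (5.000,3.941)–(4.000,3.854)
cell (5,0): code 0010 → (5.000,0.868)–(5.150,1.000)
cell (5,1): code 0111 → (5.150,1.000)–(6.000,1.386)
cell (5,3): code 1101 → (5.180,4.000)–(5.000,3.941)
cell (5,4): code 1000 → (6.000,4.216)–(5.180,4.000)
cell (6,1): code 0010 → (6.000,1.386)–(6.731,2.000)
cell (6,2): code 0111 → (6.731,2.000)–(7.000,2.331)
cell (6,3): code 1011 → (7.000,3.546)–(6.373,4.000)
cell (6,4): code 0001 → (6.373,4.000)–(6.000,4.216)
cell (7,2): code 0010 → (7.000,2.331)–(7.348,3.000)
cell (7,3): code 0001 → (7.348,3.000)–(7.000,3.546)
total: 18 segments, chained into 1 closed loop(s), length Σ = 13.838453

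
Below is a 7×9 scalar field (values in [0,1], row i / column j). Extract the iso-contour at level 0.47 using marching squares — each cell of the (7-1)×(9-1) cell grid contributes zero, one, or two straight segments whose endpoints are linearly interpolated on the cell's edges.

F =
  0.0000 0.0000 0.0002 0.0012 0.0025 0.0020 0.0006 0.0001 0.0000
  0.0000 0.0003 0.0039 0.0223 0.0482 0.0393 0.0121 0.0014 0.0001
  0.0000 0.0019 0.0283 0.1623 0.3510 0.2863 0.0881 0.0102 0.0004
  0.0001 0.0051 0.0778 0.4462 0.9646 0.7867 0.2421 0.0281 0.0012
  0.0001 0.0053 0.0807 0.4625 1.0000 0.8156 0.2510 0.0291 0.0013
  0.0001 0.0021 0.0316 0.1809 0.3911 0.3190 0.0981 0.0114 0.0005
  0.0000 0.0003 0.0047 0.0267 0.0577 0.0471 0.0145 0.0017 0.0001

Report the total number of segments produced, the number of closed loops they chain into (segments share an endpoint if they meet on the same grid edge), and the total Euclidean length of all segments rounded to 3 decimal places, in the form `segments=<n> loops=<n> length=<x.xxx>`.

segments=8 loops=1 length=8.382

cell (2,3): code 0100 → (2.194,4.000)–(3.000,3.046)
cell (2,4): code 1100 → (2.367,5.000)–(2.194,4.000)
cell (2,5): code 1000 → (3.000,5.582)–(2.367,5.000)
cell (3,3): code 0110 → (3.000,3.046)–(4.000,3.014)
cell (3,5): code 1001 → (4.000,5.612)–(3.000,5.582)
cell (4,3): code 0010 → (4.000,3.014)–(4.870,4.000)
cell (4,4): code 0011 → (4.870,4.000)–(4.696,5.000)
cell (4,5): code 0001 → (4.696,5.000)–(4.000,5.612)
total: 8 segments, chained into 1 closed loop(s), length Σ = 8.381564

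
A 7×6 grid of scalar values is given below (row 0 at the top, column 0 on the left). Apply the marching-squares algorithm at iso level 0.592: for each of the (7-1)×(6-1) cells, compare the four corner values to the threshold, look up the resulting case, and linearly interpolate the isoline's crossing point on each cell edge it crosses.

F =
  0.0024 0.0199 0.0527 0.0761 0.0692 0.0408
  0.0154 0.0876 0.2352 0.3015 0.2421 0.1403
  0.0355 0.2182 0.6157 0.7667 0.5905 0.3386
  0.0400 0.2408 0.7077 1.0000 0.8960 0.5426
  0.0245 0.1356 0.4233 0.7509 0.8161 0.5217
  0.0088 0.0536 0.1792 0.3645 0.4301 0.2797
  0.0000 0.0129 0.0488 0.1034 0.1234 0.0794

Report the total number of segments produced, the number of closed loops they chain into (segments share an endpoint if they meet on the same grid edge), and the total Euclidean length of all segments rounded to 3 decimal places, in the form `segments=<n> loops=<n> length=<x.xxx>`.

cell (1,1): code 0100 → (1.938,2.000)–(2.000,1.940)
cell (1,2): code 1100 → (1.624,3.000)–(1.938,2.000)
cell (1,3): code 1000 → (2.000,3.991)–(1.624,3.000)
cell (2,1): code 0110 → (2.000,1.940)–(3.000,1.752)
cell (2,3): code 1101 → (2.005,4.000)–(2.000,3.991)
cell (2,4): code 1000 → (3.000,4.860)–(2.005,4.000)
cell (3,1): code 0010 → (3.000,1.752)–(3.407,2.000)
cell (3,2): code 0111 → (3.407,2.000)–(4.000,2.515)
cell (3,4): code 1001 → (4.000,4.761)–(3.000,4.860)
cell (4,2): code 0010 → (4.000,2.515)–(4.411,3.000)
cell (4,3): code 0011 → (4.411,3.000)–(4.581,4.000)
cell (4,4): code 0001 → (4.581,4.000)–(4.000,4.761)
total: 12 segments, chained into 1 closed loop(s), length Σ = 9.411348

segments=12 loops=1 length=9.411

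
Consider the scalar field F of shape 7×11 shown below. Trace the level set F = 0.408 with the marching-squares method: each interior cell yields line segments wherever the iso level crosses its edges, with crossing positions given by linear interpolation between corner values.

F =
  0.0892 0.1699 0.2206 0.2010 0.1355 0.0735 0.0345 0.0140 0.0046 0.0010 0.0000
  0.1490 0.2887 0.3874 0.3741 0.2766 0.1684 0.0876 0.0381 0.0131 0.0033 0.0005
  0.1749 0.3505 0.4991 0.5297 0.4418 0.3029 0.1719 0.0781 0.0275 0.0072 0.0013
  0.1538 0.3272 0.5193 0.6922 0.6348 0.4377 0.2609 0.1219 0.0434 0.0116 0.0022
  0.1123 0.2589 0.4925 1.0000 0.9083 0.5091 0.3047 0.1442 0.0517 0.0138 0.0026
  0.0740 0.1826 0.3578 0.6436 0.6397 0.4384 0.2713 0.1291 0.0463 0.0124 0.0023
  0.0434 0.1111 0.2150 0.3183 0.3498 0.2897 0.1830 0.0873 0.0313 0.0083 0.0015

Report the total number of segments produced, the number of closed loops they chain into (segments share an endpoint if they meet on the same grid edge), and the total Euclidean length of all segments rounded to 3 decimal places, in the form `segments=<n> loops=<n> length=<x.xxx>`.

segments=16 loops=1 length=13.654

cell (1,1): code 0100 → (1.184,2.000)–(2.000,1.387)
cell (1,2): code 1100 → (1.218,3.000)–(1.184,2.000)
cell (1,3): code 1100 → (1.795,4.000)–(1.218,3.000)
cell (1,4): code 1000 → (2.000,4.243)–(1.795,4.000)
cell (2,1): code 0110 → (2.000,1.387)–(3.000,1.421)
cell (2,4): code 1101 → (2.780,5.000)–(2.000,4.243)
cell (2,5): code 1000 → (3.000,5.168)–(2.780,5.000)
cell (3,1): code 0110 → (3.000,1.421)–(4.000,1.638)
cell (3,5): code 1001 → (4.000,5.495)–(3.000,5.168)
cell (4,1): code 0010 → (4.000,1.638)–(4.627,2.000)
cell (4,2): code 0111 → (4.627,2.000)–(5.000,2.176)
cell (4,5): code 1001 → (5.000,5.182)–(4.000,5.495)
cell (5,2): code 0010 → (5.000,2.176)–(5.724,3.000)
cell (5,3): code 0011 → (5.724,3.000)–(5.799,4.000)
cell (5,4): code 0011 → (5.799,4.000)–(5.204,5.000)
cell (5,5): code 0001 → (5.204,5.000)–(5.000,5.182)
total: 16 segments, chained into 1 closed loop(s), length Σ = 13.654278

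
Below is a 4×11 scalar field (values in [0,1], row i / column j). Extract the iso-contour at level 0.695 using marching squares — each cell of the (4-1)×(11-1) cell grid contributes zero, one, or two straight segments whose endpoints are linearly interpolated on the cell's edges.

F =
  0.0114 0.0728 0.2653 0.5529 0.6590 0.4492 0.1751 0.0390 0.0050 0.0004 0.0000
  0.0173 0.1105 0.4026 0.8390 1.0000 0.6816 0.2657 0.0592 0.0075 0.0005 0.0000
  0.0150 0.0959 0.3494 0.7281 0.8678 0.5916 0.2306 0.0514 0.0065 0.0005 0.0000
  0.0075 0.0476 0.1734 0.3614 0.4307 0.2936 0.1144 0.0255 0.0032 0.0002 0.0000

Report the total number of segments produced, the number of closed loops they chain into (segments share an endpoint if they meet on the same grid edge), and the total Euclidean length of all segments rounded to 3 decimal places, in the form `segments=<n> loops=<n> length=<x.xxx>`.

segments=8 loops=1 length=6.980

cell (0,2): code 0100 → (0.497,3.000)–(1.000,2.670)
cell (0,3): code 1100 → (0.106,4.000)–(0.497,3.000)
cell (0,4): code 1000 → (1.000,4.958)–(0.106,4.000)
cell (1,2): code 0110 → (1.000,2.670)–(2.000,2.913)
cell (1,4): code 1001 → (2.000,4.626)–(1.000,4.958)
cell (2,2): code 0010 → (2.000,2.913)–(2.090,3.000)
cell (2,3): code 0011 → (2.090,3.000)–(2.395,4.000)
cell (2,4): code 0001 → (2.395,4.000)–(2.000,4.626)
total: 8 segments, chained into 1 closed loop(s), length Σ = 6.980153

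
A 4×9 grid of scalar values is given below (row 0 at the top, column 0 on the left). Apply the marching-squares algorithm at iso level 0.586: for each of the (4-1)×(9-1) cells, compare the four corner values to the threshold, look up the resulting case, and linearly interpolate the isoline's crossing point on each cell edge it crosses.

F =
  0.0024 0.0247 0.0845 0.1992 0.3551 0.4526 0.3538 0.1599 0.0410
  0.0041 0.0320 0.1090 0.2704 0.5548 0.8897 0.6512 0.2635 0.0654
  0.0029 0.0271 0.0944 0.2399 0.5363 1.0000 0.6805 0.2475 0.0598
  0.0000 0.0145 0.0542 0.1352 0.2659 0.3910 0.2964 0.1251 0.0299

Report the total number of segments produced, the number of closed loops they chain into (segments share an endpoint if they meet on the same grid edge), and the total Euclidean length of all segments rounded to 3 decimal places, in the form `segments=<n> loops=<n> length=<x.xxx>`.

cell (0,4): code 0100 → (0.305,5.000)–(1.000,4.093)
cell (0,5): code 1100 → (0.781,6.000)–(0.305,5.000)
cell (0,6): code 1000 → (1.000,6.168)–(0.781,6.000)
cell (1,4): code 0110 → (1.000,4.093)–(2.000,4.107)
cell (1,6): code 1001 → (2.000,6.218)–(1.000,6.168)
cell (2,4): code 0010 → (2.000,4.107)–(2.680,5.000)
cell (2,5): code 0011 → (2.680,5.000)–(2.246,6.000)
cell (2,6): code 0001 → (2.246,6.000)–(2.000,6.218)
total: 8 segments, chained into 1 closed loop(s), length Σ = 7.068470

segments=8 loops=1 length=7.068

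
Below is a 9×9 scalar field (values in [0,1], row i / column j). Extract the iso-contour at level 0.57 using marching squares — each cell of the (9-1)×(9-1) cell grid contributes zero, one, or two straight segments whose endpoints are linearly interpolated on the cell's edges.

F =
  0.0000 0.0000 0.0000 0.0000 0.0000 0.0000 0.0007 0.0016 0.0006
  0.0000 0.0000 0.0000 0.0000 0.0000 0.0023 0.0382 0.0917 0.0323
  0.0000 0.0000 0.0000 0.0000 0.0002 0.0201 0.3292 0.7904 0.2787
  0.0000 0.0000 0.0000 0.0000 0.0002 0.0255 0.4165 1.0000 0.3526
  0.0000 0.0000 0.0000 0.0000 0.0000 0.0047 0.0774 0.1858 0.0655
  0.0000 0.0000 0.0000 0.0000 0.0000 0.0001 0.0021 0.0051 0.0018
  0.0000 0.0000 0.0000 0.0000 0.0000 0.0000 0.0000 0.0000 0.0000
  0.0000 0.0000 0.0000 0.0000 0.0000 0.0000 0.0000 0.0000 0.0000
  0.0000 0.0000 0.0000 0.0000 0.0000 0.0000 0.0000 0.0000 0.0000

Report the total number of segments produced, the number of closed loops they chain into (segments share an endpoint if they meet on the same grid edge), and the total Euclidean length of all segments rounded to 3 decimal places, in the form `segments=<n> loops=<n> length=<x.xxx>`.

cell (1,6): code 0100 → (1.685,7.000)–(2.000,6.522)
cell (1,7): code 1000 → (2.000,7.431)–(1.685,7.000)
cell (2,6): code 0110 → (2.000,6.522)–(3.000,6.263)
cell (2,7): code 1001 → (3.000,7.664)–(2.000,7.431)
cell (3,6): code 0010 → (3.000,6.263)–(3.528,7.000)
cell (3,7): code 0001 → (3.528,7.000)–(3.000,7.664)
total: 6 segments, chained into 1 closed loop(s), length Σ = 4.921590

segments=6 loops=1 length=4.922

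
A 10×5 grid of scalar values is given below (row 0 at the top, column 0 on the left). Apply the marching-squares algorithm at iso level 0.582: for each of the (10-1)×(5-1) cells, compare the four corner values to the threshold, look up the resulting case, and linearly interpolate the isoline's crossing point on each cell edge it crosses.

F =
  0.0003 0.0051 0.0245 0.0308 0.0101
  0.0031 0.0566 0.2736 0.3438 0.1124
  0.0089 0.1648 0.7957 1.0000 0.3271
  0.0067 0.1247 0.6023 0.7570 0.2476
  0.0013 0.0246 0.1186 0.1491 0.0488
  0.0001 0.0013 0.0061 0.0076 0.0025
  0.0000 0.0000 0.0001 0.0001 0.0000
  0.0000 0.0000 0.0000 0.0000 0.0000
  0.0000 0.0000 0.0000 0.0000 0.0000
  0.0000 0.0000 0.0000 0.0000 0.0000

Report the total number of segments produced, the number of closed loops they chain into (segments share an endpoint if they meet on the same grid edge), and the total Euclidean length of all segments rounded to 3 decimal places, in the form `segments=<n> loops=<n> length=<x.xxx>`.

segments=8 loops=1 length=6.065

cell (1,1): code 0100 → (1.591,2.000)–(2.000,1.661)
cell (1,2): code 1100 → (1.363,3.000)–(1.591,2.000)
cell (1,3): code 1000 → (2.000,3.621)–(1.363,3.000)
cell (2,1): code 0110 → (2.000,1.661)–(3.000,1.957)
cell (2,3): code 1001 → (3.000,3.344)–(2.000,3.621)
cell (3,1): code 0010 → (3.000,1.957)–(3.042,2.000)
cell (3,2): code 0011 → (3.042,2.000)–(3.288,3.000)
cell (3,3): code 0001 → (3.288,3.000)–(3.000,3.344)
total: 8 segments, chained into 1 closed loop(s), length Σ = 6.065144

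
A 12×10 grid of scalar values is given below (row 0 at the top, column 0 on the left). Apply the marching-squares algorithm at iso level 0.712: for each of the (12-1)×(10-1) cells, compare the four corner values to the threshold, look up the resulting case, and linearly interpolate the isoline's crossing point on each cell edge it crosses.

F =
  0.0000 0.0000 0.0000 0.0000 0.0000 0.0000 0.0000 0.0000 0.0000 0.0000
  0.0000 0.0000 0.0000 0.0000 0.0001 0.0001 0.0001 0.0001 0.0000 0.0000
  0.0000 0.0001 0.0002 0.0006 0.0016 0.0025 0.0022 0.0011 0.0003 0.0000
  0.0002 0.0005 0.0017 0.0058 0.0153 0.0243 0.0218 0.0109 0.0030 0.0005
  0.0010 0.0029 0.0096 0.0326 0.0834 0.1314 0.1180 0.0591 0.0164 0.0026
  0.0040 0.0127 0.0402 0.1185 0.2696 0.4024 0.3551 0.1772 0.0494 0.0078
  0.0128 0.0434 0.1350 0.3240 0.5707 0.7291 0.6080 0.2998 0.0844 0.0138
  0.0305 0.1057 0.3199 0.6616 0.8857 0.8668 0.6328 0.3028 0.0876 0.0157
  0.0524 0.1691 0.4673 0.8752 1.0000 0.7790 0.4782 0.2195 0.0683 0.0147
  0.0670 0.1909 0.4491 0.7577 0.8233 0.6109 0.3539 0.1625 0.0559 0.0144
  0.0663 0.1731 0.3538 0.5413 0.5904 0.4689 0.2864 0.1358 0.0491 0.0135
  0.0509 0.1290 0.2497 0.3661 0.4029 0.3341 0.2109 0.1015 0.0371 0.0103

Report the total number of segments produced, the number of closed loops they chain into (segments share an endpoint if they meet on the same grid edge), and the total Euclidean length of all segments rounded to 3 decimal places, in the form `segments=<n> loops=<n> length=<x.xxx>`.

segments=14 loops=1 length=9.885

cell (5,4): code 0100 → (5.948,5.000)–(6.000,4.892)
cell (5,5): code 1000 → (6.000,5.141)–(5.948,5.000)
cell (6,3): code 0100 → (6.449,4.000)–(7.000,3.225)
cell (6,4): code 1110 → (6.000,4.892)–(6.449,4.000)
cell (6,5): code 1001 → (7.000,5.662)–(6.000,5.141)
cell (7,2): code 0100 → (7.236,3.000)–(8.000,2.600)
cell (7,3): code 1110 → (7.000,3.225)–(7.236,3.000)
cell (7,5): code 1001 → (8.000,5.223)–(7.000,5.662)
cell (8,2): code 0110 → (8.000,2.600)–(9.000,2.852)
cell (8,4): code 1011 → (9.000,4.524)–(8.399,5.000)
cell (8,5): code 0001 → (8.399,5.000)–(8.000,5.223)
cell (9,2): code 0010 → (9.000,2.852)–(9.211,3.000)
cell (9,3): code 0011 → (9.211,3.000)–(9.478,4.000)
cell (9,4): code 0001 → (9.478,4.000)–(9.000,4.524)
total: 14 segments, chained into 1 closed loop(s), length Σ = 9.884961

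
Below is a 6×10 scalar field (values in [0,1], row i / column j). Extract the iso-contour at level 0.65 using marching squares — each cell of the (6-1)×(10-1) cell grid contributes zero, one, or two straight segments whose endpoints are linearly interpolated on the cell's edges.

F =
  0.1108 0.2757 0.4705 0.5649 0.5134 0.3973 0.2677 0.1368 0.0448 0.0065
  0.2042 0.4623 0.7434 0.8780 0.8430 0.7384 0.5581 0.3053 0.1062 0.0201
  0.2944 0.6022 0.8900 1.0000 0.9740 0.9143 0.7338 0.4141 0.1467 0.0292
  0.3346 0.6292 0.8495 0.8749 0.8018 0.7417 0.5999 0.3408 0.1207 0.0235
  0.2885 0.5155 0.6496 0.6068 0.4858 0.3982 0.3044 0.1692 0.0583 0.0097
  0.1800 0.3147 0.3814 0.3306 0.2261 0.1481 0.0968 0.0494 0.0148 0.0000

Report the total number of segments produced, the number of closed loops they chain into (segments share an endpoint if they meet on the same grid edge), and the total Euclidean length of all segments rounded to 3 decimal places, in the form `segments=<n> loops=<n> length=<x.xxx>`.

cell (0,1): code 0100 → (0.658,2.000)–(1.000,1.668)
cell (0,2): code 1100 → (0.272,3.000)–(0.658,2.000)
cell (0,3): code 1100 → (0.414,4.000)–(0.272,3.000)
cell (0,4): code 1100 → (0.741,5.000)–(0.414,4.000)
cell (0,5): code 1000 → (1.000,5.490)–(0.741,5.000)
cell (1,1): code 0110 → (1.000,1.668)–(2.000,1.166)
cell (1,5): code 1101 → (1.523,6.000)–(1.000,5.490)
cell (1,6): code 1000 → (2.000,6.262)–(1.523,6.000)
cell (2,1): code 0110 → (2.000,1.166)–(3.000,1.094)
cell (2,5): code 1011 → (3.000,5.647)–(2.626,6.000)
cell (2,6): code 0001 → (2.626,6.000)–(2.000,6.262)
cell (3,1): code 0010 → (3.000,1.094)–(3.998,2.000)
cell (3,2): code 0011 → (3.998,2.000)–(3.839,3.000)
cell (3,3): code 0011 → (3.839,3.000)–(3.480,4.000)
cell (3,4): code 0011 → (3.480,4.000)–(3.267,5.000)
cell (3,5): code 0001 → (3.267,5.000)–(3.000,5.647)
total: 16 segments, chained into 1 closed loop(s), length Σ = 13.899205

segments=16 loops=1 length=13.899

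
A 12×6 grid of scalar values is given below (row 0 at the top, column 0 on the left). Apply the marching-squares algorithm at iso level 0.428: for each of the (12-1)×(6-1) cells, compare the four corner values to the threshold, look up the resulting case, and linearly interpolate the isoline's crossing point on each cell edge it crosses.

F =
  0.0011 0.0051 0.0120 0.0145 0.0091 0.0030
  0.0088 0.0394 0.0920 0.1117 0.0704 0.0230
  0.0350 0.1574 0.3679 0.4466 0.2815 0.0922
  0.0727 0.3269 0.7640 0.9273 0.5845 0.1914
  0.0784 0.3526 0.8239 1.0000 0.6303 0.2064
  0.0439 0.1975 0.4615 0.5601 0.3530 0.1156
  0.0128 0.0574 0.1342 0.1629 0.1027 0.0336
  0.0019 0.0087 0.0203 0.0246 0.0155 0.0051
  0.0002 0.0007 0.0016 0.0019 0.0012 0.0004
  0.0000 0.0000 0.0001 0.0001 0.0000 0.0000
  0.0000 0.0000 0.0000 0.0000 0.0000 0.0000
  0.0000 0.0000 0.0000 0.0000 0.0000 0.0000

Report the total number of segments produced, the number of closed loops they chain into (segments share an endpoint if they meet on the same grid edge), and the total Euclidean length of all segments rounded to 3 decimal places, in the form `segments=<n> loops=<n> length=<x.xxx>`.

cell (1,2): code 0100 → (1.944,3.000)–(2.000,2.764)
cell (1,3): code 1000 → (2.000,3.113)–(1.944,3.000)
cell (2,1): code 0100 → (2.152,2.000)–(3.000,1.231)
cell (2,2): code 1110 → (2.000,2.764)–(2.152,2.000)
cell (2,3): code 1101 → (2.483,4.000)–(2.000,3.113)
cell (2,4): code 1000 → (3.000,4.398)–(2.483,4.000)
cell (3,1): code 0110 → (3.000,1.231)–(4.000,1.160)
cell (3,4): code 1001 → (4.000,4.477)–(3.000,4.398)
cell (4,1): code 0110 → (4.000,1.160)–(5.000,1.873)
cell (4,3): code 1011 → (5.000,3.638)–(4.730,4.000)
cell (4,4): code 0001 → (4.730,4.000)–(4.000,4.477)
cell (5,1): code 0010 → (5.000,1.873)–(5.102,2.000)
cell (5,2): code 0011 → (5.102,2.000)–(5.333,3.000)
cell (5,3): code 0001 → (5.333,3.000)–(5.000,3.638)
total: 14 segments, chained into 1 closed loop(s), length Σ = 10.420566

segments=14 loops=1 length=10.421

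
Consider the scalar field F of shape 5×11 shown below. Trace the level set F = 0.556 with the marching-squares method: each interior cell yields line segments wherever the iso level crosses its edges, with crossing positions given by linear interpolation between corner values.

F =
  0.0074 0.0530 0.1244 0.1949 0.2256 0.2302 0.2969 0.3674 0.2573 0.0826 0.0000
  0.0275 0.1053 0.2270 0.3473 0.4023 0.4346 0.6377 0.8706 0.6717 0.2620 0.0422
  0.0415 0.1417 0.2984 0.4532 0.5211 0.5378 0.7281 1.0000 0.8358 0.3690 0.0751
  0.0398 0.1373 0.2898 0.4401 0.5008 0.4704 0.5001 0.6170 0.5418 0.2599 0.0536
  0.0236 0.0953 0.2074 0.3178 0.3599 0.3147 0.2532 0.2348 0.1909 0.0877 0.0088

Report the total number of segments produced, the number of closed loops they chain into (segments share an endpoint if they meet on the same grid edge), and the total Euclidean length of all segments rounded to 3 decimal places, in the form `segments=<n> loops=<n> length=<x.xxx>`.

cell (0,5): code 0100 → (0.760,6.000)–(1.000,5.598)
cell (0,6): code 1100 → (0.375,7.000)–(0.760,6.000)
cell (0,7): code 1100 → (0.721,8.000)–(0.375,7.000)
cell (0,8): code 1000 → (1.000,8.282)–(0.721,8.000)
cell (1,5): code 0110 → (1.000,5.598)–(2.000,5.096)
cell (1,8): code 1001 → (2.000,8.599)–(1.000,8.282)
cell (2,5): code 0010 → (2.000,5.096)–(2.755,6.000)
cell (2,6): code 0111 → (2.755,6.000)–(3.000,6.478)
cell (2,7): code 1011 → (3.000,7.811)–(2.952,8.000)
cell (2,8): code 0001 → (2.952,8.000)–(2.000,8.599)
cell (3,6): code 0010 → (3.000,6.478)–(3.160,7.000)
cell (3,7): code 0001 → (3.160,7.000)–(3.000,7.811)
total: 12 segments, chained into 1 closed loop(s), length Σ = 9.570691

segments=12 loops=1 length=9.571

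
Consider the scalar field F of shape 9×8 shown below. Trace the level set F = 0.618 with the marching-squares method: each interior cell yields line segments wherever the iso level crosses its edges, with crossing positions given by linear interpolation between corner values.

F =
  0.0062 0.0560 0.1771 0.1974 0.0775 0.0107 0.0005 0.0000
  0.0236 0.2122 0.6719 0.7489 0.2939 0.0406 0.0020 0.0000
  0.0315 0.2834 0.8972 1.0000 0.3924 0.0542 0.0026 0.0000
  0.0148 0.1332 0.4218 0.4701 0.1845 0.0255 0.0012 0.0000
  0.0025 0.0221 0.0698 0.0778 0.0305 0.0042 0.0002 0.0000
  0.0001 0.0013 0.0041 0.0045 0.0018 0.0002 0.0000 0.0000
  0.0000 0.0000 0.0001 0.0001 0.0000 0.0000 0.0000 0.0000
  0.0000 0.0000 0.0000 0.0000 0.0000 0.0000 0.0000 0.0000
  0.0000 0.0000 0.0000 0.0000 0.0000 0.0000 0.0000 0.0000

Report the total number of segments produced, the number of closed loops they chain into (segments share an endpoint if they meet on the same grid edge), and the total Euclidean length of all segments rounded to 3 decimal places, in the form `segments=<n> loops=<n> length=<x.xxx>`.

cell (0,1): code 0100 → (0.891,2.000)–(1.000,1.883)
cell (0,2): code 1100 → (0.763,3.000)–(0.891,2.000)
cell (0,3): code 1000 → (1.000,3.288)–(0.763,3.000)
cell (1,1): code 0110 → (1.000,1.883)–(2.000,1.545)
cell (1,3): code 1001 → (2.000,3.629)–(1.000,3.288)
cell (2,1): code 0010 → (2.000,1.545)–(2.587,2.000)
cell (2,2): code 0011 → (2.587,2.000)–(2.721,3.000)
cell (2,3): code 0001 → (2.721,3.000)–(2.000,3.629)
total: 8 segments, chained into 1 closed loop(s), length Σ = 6.361486

segments=8 loops=1 length=6.361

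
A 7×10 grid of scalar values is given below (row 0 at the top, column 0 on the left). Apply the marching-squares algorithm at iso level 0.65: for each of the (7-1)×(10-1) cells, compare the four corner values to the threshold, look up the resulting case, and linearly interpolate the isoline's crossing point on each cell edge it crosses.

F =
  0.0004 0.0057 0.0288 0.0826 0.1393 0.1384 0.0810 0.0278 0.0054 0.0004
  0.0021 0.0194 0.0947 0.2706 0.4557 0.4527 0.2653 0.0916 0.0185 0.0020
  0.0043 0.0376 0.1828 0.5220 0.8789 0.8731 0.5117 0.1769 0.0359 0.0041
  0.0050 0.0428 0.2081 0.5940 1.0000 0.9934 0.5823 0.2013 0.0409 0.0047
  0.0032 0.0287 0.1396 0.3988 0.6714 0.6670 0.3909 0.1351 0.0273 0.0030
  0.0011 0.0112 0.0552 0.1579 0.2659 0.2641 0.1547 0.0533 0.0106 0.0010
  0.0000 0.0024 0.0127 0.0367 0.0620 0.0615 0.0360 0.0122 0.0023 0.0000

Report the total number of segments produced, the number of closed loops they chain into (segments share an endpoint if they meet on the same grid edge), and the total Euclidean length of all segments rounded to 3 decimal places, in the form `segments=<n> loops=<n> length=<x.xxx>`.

segments=10 loops=1 length=8.405

cell (1,3): code 0100 → (1.459,4.000)–(2.000,3.359)
cell (1,4): code 1100 → (1.469,5.000)–(1.459,4.000)
cell (1,5): code 1000 → (2.000,5.617)–(1.469,5.000)
cell (2,3): code 0110 → (2.000,3.359)–(3.000,3.138)
cell (2,5): code 1001 → (3.000,5.835)–(2.000,5.617)
cell (3,3): code 0110 → (3.000,3.138)–(4.000,3.921)
cell (3,5): code 1001 → (4.000,5.062)–(3.000,5.835)
cell (4,3): code 0010 → (4.000,3.921)–(4.053,4.000)
cell (4,4): code 0011 → (4.053,4.000)–(4.042,5.000)
cell (4,5): code 0001 → (4.042,5.000)–(4.000,5.062)
total: 10 segments, chained into 1 closed loop(s), length Σ = 8.404763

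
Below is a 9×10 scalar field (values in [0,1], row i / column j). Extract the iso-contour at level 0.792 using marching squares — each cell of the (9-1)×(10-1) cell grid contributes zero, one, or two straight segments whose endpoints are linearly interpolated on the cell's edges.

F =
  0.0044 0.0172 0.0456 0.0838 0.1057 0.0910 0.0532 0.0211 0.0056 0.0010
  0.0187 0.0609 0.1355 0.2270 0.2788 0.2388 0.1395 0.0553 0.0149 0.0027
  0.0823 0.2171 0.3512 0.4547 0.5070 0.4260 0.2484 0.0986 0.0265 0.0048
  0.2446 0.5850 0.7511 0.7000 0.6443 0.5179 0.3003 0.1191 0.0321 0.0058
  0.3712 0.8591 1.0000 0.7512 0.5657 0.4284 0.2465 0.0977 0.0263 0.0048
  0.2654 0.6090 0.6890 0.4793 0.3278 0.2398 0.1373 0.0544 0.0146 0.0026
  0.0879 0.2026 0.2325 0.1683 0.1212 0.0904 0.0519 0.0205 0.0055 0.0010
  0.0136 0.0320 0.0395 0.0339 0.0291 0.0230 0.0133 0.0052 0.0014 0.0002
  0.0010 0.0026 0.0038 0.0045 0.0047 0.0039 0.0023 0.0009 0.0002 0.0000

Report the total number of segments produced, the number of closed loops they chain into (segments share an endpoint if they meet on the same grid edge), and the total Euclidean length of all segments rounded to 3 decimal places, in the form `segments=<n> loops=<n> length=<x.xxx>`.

segments=6 loops=1 length=5.074

cell (3,0): code 0100 → (3.755,1.000)–(4.000,0.862)
cell (3,1): code 1100 → (3.164,2.000)–(3.755,1.000)
cell (3,2): code 1000 → (4.000,2.836)–(3.164,2.000)
cell (4,0): code 0010 → (4.000,0.862)–(4.268,1.000)
cell (4,1): code 0011 → (4.268,1.000)–(4.669,2.000)
cell (4,2): code 0001 → (4.669,2.000)–(4.000,2.836)
total: 6 segments, chained into 1 closed loop(s), length Σ = 5.073705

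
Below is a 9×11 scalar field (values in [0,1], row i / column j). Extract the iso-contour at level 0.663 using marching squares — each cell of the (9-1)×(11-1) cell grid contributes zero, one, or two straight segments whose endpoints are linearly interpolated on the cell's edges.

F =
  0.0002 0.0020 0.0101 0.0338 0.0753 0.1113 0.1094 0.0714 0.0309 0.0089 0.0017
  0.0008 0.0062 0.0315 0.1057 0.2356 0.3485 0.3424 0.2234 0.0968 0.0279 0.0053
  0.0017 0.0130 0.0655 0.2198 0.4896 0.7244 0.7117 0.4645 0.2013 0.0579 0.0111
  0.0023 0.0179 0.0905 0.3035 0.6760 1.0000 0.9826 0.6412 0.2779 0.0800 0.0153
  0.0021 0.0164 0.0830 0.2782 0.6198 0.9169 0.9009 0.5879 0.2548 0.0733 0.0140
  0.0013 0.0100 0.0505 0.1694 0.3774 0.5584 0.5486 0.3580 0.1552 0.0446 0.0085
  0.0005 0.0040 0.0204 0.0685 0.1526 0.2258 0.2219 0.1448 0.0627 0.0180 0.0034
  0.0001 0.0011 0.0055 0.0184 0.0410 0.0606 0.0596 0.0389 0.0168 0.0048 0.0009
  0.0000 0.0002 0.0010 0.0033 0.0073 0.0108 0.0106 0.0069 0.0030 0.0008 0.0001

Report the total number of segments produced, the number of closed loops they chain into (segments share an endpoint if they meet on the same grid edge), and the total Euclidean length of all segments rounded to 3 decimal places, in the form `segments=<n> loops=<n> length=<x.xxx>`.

cell (1,4): code 0100 → (1.837,5.000)–(2.000,4.739)
cell (1,5): code 1100 → (1.868,6.000)–(1.837,5.000)
cell (1,6): code 1000 → (2.000,6.197)–(1.868,6.000)
cell (2,3): code 0100 → (2.930,4.000)–(3.000,3.965)
cell (2,4): code 1110 → (2.000,4.739)–(2.930,4.000)
cell (2,6): code 1001 → (3.000,6.936)–(2.000,6.197)
cell (3,3): code 0010 → (3.000,3.965)–(3.231,4.000)
cell (3,4): code 0111 → (3.231,4.000)–(4.000,4.145)
cell (3,6): code 1001 → (4.000,6.760)–(3.000,6.936)
cell (4,4): code 0010 → (4.000,4.145)–(4.708,5.000)
cell (4,5): code 0011 → (4.708,5.000)–(4.675,6.000)
cell (4,6): code 0001 → (4.675,6.000)–(4.000,6.760)
total: 12 segments, chained into 1 closed loop(s), length Σ = 9.213945

segments=12 loops=1 length=9.214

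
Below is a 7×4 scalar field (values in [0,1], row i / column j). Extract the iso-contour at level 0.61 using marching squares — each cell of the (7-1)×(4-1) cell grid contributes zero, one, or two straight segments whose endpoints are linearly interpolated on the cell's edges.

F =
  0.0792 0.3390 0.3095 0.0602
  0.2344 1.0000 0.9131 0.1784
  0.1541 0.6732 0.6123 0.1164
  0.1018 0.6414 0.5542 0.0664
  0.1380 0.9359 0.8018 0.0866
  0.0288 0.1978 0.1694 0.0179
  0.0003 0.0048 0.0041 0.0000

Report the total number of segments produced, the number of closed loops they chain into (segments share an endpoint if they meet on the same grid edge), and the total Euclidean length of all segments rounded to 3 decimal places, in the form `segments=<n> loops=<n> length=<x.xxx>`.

segments=14 loops=1 length=11.355

cell (0,0): code 0100 → (0.410,1.000)–(1.000,0.491)
cell (0,1): code 1100 → (0.498,2.000)–(0.410,1.000)
cell (0,2): code 1000 → (1.000,2.413)–(0.498,2.000)
cell (1,0): code 0110 → (1.000,0.491)–(2.000,0.878)
cell (1,2): code 1001 → (2.000,2.005)–(1.000,2.413)
cell (2,0): code 0110 → (2.000,0.878)–(3.000,0.942)
cell (2,1): code 1011 → (3.000,1.360)–(2.040,2.000)
cell (2,2): code 0001 → (2.040,2.000)–(2.000,2.005)
cell (3,0): code 0110 → (3.000,0.942)–(4.000,0.592)
cell (3,1): code 1101 → (3.225,2.000)–(3.000,1.360)
cell (3,2): code 1000 → (4.000,2.268)–(3.225,2.000)
cell (4,0): code 0010 → (4.000,0.592)–(4.442,1.000)
cell (4,1): code 0011 → (4.442,1.000)–(4.303,2.000)
cell (4,2): code 0001 → (4.303,2.000)–(4.000,2.268)
total: 14 segments, chained into 1 closed loop(s), length Σ = 11.355275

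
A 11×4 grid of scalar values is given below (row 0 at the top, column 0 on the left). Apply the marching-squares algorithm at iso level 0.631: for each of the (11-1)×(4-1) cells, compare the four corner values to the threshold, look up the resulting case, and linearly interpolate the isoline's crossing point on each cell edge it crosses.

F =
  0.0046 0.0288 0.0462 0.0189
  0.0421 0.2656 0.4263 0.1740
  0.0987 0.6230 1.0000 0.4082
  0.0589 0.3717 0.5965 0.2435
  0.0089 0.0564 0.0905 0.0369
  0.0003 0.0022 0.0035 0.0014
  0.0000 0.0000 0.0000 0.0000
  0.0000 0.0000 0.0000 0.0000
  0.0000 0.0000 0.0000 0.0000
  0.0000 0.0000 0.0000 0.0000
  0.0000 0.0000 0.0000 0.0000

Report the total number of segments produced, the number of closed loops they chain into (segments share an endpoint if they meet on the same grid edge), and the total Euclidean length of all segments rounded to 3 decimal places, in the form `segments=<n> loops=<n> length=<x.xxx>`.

cell (1,1): code 0100 → (1.357,2.000)–(2.000,1.021)
cell (1,2): code 1000 → (2.000,2.624)–(1.357,2.000)
cell (2,1): code 0010 → (2.000,1.021)–(2.914,2.000)
cell (2,2): code 0001 → (2.914,2.000)–(2.000,2.624)
total: 4 segments, chained into 1 closed loop(s), length Σ = 4.513367

segments=4 loops=1 length=4.513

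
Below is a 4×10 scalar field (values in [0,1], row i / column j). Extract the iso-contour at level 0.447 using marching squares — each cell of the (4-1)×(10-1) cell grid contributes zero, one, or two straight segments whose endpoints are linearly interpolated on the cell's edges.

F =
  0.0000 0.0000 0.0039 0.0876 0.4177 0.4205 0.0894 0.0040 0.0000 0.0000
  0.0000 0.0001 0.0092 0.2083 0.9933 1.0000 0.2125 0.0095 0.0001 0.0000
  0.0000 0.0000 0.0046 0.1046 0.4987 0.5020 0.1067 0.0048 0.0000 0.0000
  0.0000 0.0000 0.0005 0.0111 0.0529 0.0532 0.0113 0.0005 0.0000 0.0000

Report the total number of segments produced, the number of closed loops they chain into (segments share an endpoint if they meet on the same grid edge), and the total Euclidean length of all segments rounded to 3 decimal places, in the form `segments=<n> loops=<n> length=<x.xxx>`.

cell (0,3): code 0100 → (0.051,4.000)–(1.000,3.304)
cell (0,4): code 1100 → (0.046,5.000)–(0.051,4.000)
cell (0,5): code 1000 → (1.000,5.702)–(0.046,5.000)
cell (1,3): code 0110 → (1.000,3.304)–(2.000,3.869)
cell (1,5): code 1001 → (2.000,5.139)–(1.000,5.702)
cell (2,3): code 0010 → (2.000,3.869)–(2.116,4.000)
cell (2,4): code 0011 → (2.116,4.000)–(2.123,5.000)
cell (2,5): code 0001 → (2.123,5.000)–(2.000,5.139)
total: 8 segments, chained into 1 closed loop(s), length Σ = 7.018323

segments=8 loops=1 length=7.018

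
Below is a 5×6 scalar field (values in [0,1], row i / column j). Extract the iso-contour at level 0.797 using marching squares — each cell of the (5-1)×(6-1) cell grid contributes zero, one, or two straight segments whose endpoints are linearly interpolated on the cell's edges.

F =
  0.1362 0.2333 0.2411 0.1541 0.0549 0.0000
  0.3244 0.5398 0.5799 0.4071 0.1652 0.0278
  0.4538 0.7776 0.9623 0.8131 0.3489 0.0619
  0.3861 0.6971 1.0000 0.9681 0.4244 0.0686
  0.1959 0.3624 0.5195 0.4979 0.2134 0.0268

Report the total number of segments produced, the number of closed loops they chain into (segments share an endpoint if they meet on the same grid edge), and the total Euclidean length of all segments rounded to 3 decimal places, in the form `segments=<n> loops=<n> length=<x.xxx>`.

segments=8 loops=1 length=6.459

cell (1,1): code 0100 → (1.568,2.000)–(2.000,1.105)
cell (1,2): code 1100 → (1.960,3.000)–(1.568,2.000)
cell (1,3): code 1000 → (2.000,3.035)–(1.960,3.000)
cell (2,1): code 0110 → (2.000,1.105)–(3.000,1.330)
cell (2,3): code 1001 → (3.000,3.315)–(2.000,3.035)
cell (3,1): code 0010 → (3.000,1.330)–(3.422,2.000)
cell (3,2): code 0011 → (3.422,2.000)–(3.364,3.000)
cell (3,3): code 0001 → (3.364,3.000)–(3.000,3.315)
total: 8 segments, chained into 1 closed loop(s), length Σ = 6.459342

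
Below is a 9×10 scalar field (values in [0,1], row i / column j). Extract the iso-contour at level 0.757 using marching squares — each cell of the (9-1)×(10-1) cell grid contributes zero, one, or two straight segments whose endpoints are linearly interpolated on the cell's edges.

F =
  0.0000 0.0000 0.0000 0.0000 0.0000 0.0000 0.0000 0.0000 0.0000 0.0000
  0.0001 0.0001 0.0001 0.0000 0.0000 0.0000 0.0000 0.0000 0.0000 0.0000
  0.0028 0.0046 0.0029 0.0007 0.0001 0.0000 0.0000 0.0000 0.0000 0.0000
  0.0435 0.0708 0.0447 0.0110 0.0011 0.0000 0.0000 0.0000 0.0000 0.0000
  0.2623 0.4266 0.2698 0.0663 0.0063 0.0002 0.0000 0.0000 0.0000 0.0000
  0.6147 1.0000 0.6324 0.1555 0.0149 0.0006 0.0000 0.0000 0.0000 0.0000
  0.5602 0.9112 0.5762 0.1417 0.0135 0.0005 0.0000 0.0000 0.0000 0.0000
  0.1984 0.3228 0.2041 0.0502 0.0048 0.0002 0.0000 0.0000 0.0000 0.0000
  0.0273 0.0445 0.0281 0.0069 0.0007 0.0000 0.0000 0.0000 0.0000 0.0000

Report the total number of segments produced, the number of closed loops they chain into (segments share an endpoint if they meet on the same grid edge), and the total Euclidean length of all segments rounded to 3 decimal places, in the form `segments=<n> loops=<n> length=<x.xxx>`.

cell (4,0): code 0100 → (4.576,1.000)–(5.000,0.369)
cell (4,1): code 1000 → (5.000,1.661)–(4.576,1.000)
cell (5,0): code 0110 → (5.000,0.369)–(6.000,0.561)
cell (5,1): code 1001 → (6.000,1.460)–(5.000,1.661)
cell (6,0): code 0010 → (6.000,0.561)–(6.262,1.000)
cell (6,1): code 0001 → (6.262,1.000)–(6.000,1.460)
total: 6 segments, chained into 1 closed loop(s), length Σ = 4.624372

segments=6 loops=1 length=4.624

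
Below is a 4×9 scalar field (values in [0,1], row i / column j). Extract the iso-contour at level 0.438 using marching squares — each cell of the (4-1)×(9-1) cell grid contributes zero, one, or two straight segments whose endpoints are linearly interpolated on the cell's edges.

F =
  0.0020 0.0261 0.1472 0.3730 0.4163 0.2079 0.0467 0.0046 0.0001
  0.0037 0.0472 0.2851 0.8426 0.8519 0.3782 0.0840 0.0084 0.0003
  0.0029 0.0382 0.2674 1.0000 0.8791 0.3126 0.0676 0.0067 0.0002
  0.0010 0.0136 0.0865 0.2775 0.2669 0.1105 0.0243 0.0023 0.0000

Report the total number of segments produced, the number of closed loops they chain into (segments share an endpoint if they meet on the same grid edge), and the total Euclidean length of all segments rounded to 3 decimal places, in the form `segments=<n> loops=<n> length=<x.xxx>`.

segments=8 loops=1 length=8.582

cell (0,2): code 0100 → (0.138,3.000)–(1.000,2.274)
cell (0,3): code 1100 → (0.050,4.000)–(0.138,3.000)
cell (0,4): code 1000 → (1.000,4.874)–(0.050,4.000)
cell (1,2): code 0110 → (1.000,2.274)–(2.000,2.233)
cell (1,4): code 1001 → (2.000,4.779)–(1.000,4.874)
cell (2,2): code 0010 → (2.000,2.233)–(2.778,3.000)
cell (2,3): code 0011 → (2.778,3.000)–(2.721,4.000)
cell (2,4): code 0001 → (2.721,4.000)–(2.000,4.779)
total: 8 segments, chained into 1 closed loop(s), length Σ = 8.581651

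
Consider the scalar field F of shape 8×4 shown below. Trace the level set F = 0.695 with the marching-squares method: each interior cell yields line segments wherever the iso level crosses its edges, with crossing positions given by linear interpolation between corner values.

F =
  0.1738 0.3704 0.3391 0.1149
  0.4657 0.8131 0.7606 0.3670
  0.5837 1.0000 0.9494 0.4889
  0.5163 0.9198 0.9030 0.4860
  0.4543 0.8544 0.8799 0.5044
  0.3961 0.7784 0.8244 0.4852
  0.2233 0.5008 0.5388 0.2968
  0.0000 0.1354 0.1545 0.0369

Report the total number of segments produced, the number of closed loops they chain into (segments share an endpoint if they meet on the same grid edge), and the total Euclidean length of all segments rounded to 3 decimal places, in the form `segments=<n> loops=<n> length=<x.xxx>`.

segments=14 loops=1 length=11.839

cell (0,0): code 0100 → (0.733,1.000)–(1.000,0.660)
cell (0,1): code 1100 → (0.844,2.000)–(0.733,1.000)
cell (0,2): code 1000 → (1.000,2.167)–(0.844,2.000)
cell (1,0): code 0110 → (1.000,0.660)–(2.000,0.267)
cell (1,2): code 1001 → (2.000,2.552)–(1.000,2.167)
cell (2,0): code 0110 → (2.000,0.267)–(3.000,0.443)
cell (2,2): code 1001 → (3.000,2.499)–(2.000,2.552)
cell (3,0): code 0110 → (3.000,0.443)–(4.000,0.602)
cell (3,2): code 1001 → (4.000,2.492)–(3.000,2.499)
cell (4,0): code 0110 → (4.000,0.602)–(5.000,0.782)
cell (4,2): code 1001 → (5.000,2.381)–(4.000,2.492)
cell (5,0): code 0010 → (5.000,0.782)–(5.300,1.000)
cell (5,1): code 0011 → (5.300,1.000)–(5.453,2.000)
cell (5,2): code 0001 → (5.453,2.000)–(5.000,2.381)
total: 14 segments, chained into 1 closed loop(s), length Σ = 11.839166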